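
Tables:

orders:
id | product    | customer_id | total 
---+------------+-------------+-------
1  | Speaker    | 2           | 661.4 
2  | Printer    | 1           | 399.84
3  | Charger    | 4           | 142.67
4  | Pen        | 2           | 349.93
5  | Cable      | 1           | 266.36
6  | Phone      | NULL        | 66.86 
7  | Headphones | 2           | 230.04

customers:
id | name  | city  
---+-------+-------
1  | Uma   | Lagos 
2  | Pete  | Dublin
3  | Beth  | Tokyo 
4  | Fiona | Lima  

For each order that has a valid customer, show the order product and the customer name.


INNER JOIN keeps only orders rows whose customer_id matches an id in customers. Walk through each order:
  - order 1 (Speaker): customer_id=2 -> matches Pete
  - order 2 (Printer): customer_id=1 -> matches Uma
  - order 3 (Charger): customer_id=4 -> matches Fiona
  - order 4 (Pen): customer_id=2 -> matches Pete
  - order 5 (Cable): customer_id=1 -> matches Uma
  - order 6 (Phone): customer_id=NULL, no match -> dropped
  - order 7 (Headphones): customer_id=2 -> matches Pete
So 1 of 7 rows is dropped.

SQL:
SELECT a.product, b.name AS customer
FROM orders a
INNER JOIN customers b ON a.customer_id = b.id

Result:
product    | customer
-----------+---------
Speaker    | Pete    
Printer    | Uma     
Charger    | Fiona   
Pen        | Pete    
Cable      | Uma     
Headphones | Pete    


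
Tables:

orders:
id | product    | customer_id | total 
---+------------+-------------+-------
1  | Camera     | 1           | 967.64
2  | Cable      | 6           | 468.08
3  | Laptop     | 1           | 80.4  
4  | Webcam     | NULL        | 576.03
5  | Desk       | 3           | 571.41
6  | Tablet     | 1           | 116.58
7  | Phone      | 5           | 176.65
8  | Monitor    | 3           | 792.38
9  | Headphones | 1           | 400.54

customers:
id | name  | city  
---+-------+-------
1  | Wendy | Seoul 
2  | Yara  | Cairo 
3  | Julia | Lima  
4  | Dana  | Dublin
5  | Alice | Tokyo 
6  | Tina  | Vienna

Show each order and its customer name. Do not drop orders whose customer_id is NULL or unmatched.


LEFT JOIN keeps every row from orders (the left table); where customer_id has no match in customers, the customer columns become NULL. Walk through each order:
  - order 1 (Camera): customer_id=1 -> matches Wendy
  - order 2 (Cable): customer_id=6 -> matches Tina
  - order 3 (Laptop): customer_id=1 -> matches Wendy
  - order 4 (Webcam): customer_id=NULL, no match -> kept with NULL
  - order 5 (Desk): customer_id=3 -> matches Julia
  - order 6 (Tablet): customer_id=1 -> matches Wendy
  - order 7 (Phone): customer_id=5 -> matches Alice
  - order 8 (Monitor): customer_id=3 -> matches Julia
  - order 9 (Headphones): customer_id=1 -> matches Wendy
All 9 rows appear; 1 has NULL customer.

SQL:
SELECT a.product, b.name AS customer
FROM orders a
LEFT JOIN customers b ON a.customer_id = b.id

Result:
product    | customer
-----------+---------
Camera     | Wendy   
Cable      | Tina    
Laptop     | Wendy   
Webcam     | NULL    
Desk       | Julia   
Tablet     | Wendy   
Phone      | Alice   
Monitor    | Julia   
Headphones | Wendy   


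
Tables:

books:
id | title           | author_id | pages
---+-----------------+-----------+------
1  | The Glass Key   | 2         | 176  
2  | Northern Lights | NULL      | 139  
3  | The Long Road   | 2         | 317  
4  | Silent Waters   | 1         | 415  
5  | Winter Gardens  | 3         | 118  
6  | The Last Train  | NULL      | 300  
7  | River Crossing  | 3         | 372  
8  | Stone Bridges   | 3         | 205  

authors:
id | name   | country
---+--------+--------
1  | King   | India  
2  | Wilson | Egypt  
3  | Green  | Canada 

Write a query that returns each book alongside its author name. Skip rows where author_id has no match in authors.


INNER JOIN keeps only books rows whose author_id matches an id in authors. Walk through each book:
  - book 1 (The Glass Key): author_id=2 -> matches Wilson
  - book 2 (Northern Lights): author_id=NULL, no match -> dropped
  - book 3 (The Long Road): author_id=2 -> matches Wilson
  - book 4 (Silent Waters): author_id=1 -> matches King
  - book 5 (Winter Gardens): author_id=3 -> matches Green
  - book 6 (The Last Train): author_id=NULL, no match -> dropped
  - book 7 (River Crossing): author_id=3 -> matches Green
  - book 8 (Stone Bridges): author_id=3 -> matches Green
So 2 of 8 rows are dropped.

SQL:
SELECT a.title, b.name AS author
FROM books a
INNER JOIN authors b ON a.author_id = b.id

Result:
title          | author
---------------+-------
The Glass Key  | Wilson
The Long Road  | Wilson
Silent Waters  | King  
Winter Gardens | Green 
River Crossing | Green 
Stone Bridges  | Green 


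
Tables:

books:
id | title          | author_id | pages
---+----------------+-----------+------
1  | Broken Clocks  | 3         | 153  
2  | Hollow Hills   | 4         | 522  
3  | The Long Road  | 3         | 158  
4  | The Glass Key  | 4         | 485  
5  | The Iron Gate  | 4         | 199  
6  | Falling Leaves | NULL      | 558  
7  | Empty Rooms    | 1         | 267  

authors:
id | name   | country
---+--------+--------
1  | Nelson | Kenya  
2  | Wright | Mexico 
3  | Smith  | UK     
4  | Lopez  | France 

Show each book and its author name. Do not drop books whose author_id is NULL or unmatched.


LEFT JOIN keeps every row from books (the left table); where author_id has no match in authors, the author columns become NULL. Walk through each book:
  - book 1 (Broken Clocks): author_id=3 -> matches Smith
  - book 2 (Hollow Hills): author_id=4 -> matches Lopez
  - book 3 (The Long Road): author_id=3 -> matches Smith
  - book 4 (The Glass Key): author_id=4 -> matches Lopez
  - book 5 (The Iron Gate): author_id=4 -> matches Lopez
  - book 6 (Falling Leaves): author_id=NULL, no match -> kept with NULL
  - book 7 (Empty Rooms): author_id=1 -> matches Nelson
All 7 rows appear; 1 has NULL author.

SQL:
SELECT a.title, b.name AS author
FROM books a
LEFT JOIN authors b ON a.author_id = b.id

Result:
title          | author
---------------+-------
Broken Clocks  | Smith 
Hollow Hills   | Lopez 
The Long Road  | Smith 
The Glass Key  | Lopez 
The Iron Gate  | Lopez 
Falling Leaves | NULL  
Empty Rooms    | Nelson


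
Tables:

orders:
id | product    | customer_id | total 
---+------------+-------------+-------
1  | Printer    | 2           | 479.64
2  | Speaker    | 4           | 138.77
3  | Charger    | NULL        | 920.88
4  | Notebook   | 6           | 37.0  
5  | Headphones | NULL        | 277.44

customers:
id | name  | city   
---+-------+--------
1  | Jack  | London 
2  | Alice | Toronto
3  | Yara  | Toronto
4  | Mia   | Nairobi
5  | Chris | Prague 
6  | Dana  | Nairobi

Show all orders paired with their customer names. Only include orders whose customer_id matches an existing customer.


INNER JOIN keeps only orders rows whose customer_id matches an id in customers. Walk through each order:
  - order 1 (Printer): customer_id=2 -> matches Alice
  - order 2 (Speaker): customer_id=4 -> matches Mia
  - order 3 (Charger): customer_id=NULL, no match -> dropped
  - order 4 (Notebook): customer_id=6 -> matches Dana
  - order 5 (Headphones): customer_id=NULL, no match -> dropped
So 2 of 5 rows are dropped.

SQL:
SELECT a.product, b.name AS customer
FROM orders a
INNER JOIN customers b ON a.customer_id = b.id

Result:
product  | customer
---------+---------
Printer  | Alice   
Speaker  | Mia     
Notebook | Dana    


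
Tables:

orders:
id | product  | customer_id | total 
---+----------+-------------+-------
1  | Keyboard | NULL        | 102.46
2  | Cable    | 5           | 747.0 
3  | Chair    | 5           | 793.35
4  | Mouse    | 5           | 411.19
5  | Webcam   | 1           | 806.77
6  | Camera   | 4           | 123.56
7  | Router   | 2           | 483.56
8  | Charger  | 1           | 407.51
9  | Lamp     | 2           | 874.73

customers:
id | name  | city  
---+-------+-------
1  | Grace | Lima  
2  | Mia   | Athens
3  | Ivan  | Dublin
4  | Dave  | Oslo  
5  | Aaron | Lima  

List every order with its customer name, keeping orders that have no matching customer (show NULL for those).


LEFT JOIN keeps every row from orders (the left table); where customer_id has no match in customers, the customer columns become NULL. Walk through each order:
  - order 1 (Keyboard): customer_id=NULL, no match -> kept with NULL
  - order 2 (Cable): customer_id=5 -> matches Aaron
  - order 3 (Chair): customer_id=5 -> matches Aaron
  - order 4 (Mouse): customer_id=5 -> matches Aaron
  - order 5 (Webcam): customer_id=1 -> matches Grace
  - order 6 (Camera): customer_id=4 -> matches Dave
  - order 7 (Router): customer_id=2 -> matches Mia
  - order 8 (Charger): customer_id=1 -> matches Grace
  - order 9 (Lamp): customer_id=2 -> matches Mia
All 9 rows appear; 1 has NULL customer.

SQL:
SELECT a.product, b.name AS customer
FROM orders a
LEFT JOIN customers b ON a.customer_id = b.id

Result:
product  | customer
---------+---------
Keyboard | NULL    
Cable    | Aaron   
Chair    | Aaron   
Mouse    | Aaron   
Webcam   | Grace   
Camera   | Dave    
Router   | Mia     
Charger  | Grace   
Lamp     | Mia     


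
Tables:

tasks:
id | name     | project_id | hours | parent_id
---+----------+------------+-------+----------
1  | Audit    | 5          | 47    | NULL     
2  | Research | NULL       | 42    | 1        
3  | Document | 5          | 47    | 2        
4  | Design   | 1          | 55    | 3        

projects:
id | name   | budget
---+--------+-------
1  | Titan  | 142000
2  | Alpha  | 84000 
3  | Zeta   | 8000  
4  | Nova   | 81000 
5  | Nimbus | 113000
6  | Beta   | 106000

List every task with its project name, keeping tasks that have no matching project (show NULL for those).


LEFT JOIN keeps every row from tasks (the left table); where project_id has no match in projects, the project columns become NULL. Walk through each task:
  - task 1 (Audit): project_id=5 -> matches Nimbus
  - task 2 (Research): project_id=NULL, no match -> kept with NULL
  - task 3 (Document): project_id=5 -> matches Nimbus
  - task 4 (Design): project_id=1 -> matches Titan
All 4 rows appear; 1 has NULL project.

SQL:
SELECT a.name, b.name AS project
FROM tasks a
LEFT JOIN projects b ON a.project_id = b.id

Result:
name     | project
---------+--------
Audit    | Nimbus 
Research | NULL   
Document | Nimbus 
Design   | Titan  


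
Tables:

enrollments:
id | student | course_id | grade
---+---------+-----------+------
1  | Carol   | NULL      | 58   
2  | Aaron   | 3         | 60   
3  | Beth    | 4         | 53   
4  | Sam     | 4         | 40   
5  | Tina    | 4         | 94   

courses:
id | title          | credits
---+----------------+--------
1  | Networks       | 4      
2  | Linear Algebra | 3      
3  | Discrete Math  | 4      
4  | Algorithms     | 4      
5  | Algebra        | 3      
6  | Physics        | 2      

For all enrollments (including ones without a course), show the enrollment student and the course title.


LEFT JOIN keeps every row from enrollments (the left table); where course_id has no match in courses, the course columns become NULL. Walk through each enrollment:
  - enrollment 1 (Carol): course_id=NULL, no match -> kept with NULL
  - enrollment 2 (Aaron): course_id=3 -> matches Discrete Math
  - enrollment 3 (Beth): course_id=4 -> matches Algorithms
  - enrollment 4 (Sam): course_id=4 -> matches Algorithms
  - enrollment 5 (Tina): course_id=4 -> matches Algorithms
All 5 rows appear; 1 has NULL course.

SQL:
SELECT a.student, b.title AS course
FROM enrollments a
LEFT JOIN courses b ON a.course_id = b.id

Result:
student | course       
--------+--------------
Carol   | NULL         
Aaron   | Discrete Math
Beth    | Algorithms   
Sam     | Algorithms   
Tina    | Algorithms   


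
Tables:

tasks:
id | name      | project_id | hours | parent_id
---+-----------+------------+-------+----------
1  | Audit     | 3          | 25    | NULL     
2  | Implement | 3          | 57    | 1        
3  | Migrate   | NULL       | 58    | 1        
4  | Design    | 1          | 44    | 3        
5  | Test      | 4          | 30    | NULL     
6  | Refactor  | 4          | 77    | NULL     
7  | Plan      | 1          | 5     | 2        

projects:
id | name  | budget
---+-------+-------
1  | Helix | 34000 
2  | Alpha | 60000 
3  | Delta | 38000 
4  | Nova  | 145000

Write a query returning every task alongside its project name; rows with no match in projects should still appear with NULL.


LEFT JOIN keeps every row from tasks (the left table); where project_id has no match in projects, the project columns become NULL. Walk through each task:
  - task 1 (Audit): project_id=3 -> matches Delta
  - task 2 (Implement): project_id=3 -> matches Delta
  - task 3 (Migrate): project_id=NULL, no match -> kept with NULL
  - task 4 (Design): project_id=1 -> matches Helix
  - task 5 (Test): project_id=4 -> matches Nova
  - task 6 (Refactor): project_id=4 -> matches Nova
  - task 7 (Plan): project_id=1 -> matches Helix
All 7 rows appear; 1 has NULL project.

SQL:
SELECT a.name, b.name AS project
FROM tasks a
LEFT JOIN projects b ON a.project_id = b.id

Result:
name      | project
----------+--------
Audit     | Delta  
Implement | Delta  
Migrate   | NULL   
Design    | Helix  
Test      | Nova   
Refactor  | Nova   
Plan      | Helix  


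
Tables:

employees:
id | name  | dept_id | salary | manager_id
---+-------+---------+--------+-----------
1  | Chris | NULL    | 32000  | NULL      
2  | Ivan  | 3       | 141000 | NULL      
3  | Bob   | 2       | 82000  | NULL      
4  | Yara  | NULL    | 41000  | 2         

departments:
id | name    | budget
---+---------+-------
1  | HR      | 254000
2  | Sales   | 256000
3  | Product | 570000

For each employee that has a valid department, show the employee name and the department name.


INNER JOIN keeps only employees rows whose dept_id matches an id in departments. Walk through each employee:
  - employee 1 (Chris): dept_id=NULL, no match -> dropped
  - employee 2 (Ivan): dept_id=3 -> matches Product
  - employee 3 (Bob): dept_id=2 -> matches Sales
  - employee 4 (Yara): dept_id=NULL, no match -> dropped
So 2 of 4 rows are dropped.

SQL:
SELECT a.name, b.name AS department
FROM employees a
INNER JOIN departments b ON a.dept_id = b.id

Result:
name | department
-----+-----------
Ivan | Product   
Bob  | Sales     


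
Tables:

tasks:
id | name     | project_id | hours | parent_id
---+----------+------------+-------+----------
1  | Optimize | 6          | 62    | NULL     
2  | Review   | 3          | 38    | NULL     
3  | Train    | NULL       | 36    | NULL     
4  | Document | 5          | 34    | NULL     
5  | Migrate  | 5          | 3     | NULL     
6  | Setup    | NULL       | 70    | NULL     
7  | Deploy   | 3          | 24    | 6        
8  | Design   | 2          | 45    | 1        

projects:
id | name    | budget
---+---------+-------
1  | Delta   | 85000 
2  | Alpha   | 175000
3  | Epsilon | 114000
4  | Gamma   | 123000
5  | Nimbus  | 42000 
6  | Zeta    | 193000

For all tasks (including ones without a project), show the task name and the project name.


LEFT JOIN keeps every row from tasks (the left table); where project_id has no match in projects, the project columns become NULL. Walk through each task:
  - task 1 (Optimize): project_id=6 -> matches Zeta
  - task 2 (Review): project_id=3 -> matches Epsilon
  - task 3 (Train): project_id=NULL, no match -> kept with NULL
  - task 4 (Document): project_id=5 -> matches Nimbus
  - task 5 (Migrate): project_id=5 -> matches Nimbus
  - task 6 (Setup): project_id=NULL, no match -> kept with NULL
  - task 7 (Deploy): project_id=3 -> matches Epsilon
  - task 8 (Design): project_id=2 -> matches Alpha
All 8 rows appear; 2 have NULL project.

SQL:
SELECT a.name, b.name AS project
FROM tasks a
LEFT JOIN projects b ON a.project_id = b.id

Result:
name     | project
---------+--------
Optimize | Zeta   
Review   | Epsilon
Train    | NULL   
Document | Nimbus 
Migrate  | Nimbus 
Setup    | NULL   
Deploy   | Epsilon
Design   | Alpha  


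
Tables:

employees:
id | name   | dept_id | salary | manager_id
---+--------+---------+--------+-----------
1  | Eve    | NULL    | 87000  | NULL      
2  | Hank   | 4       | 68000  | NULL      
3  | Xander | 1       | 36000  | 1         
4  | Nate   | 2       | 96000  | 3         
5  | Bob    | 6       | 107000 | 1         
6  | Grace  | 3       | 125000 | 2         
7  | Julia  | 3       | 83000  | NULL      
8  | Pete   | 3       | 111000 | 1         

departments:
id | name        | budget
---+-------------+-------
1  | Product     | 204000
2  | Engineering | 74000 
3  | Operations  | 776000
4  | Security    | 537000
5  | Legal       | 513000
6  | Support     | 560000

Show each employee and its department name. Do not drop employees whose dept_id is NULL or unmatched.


LEFT JOIN keeps every row from employees (the left table); where dept_id has no match in departments, the department columns become NULL. Walk through each employee:
  - employee 1 (Eve): dept_id=NULL, no match -> kept with NULL
  - employee 2 (Hank): dept_id=4 -> matches Security
  - employee 3 (Xander): dept_id=1 -> matches Product
  - employee 4 (Nate): dept_id=2 -> matches Engineering
  - employee 5 (Bob): dept_id=6 -> matches Support
  - employee 6 (Grace): dept_id=3 -> matches Operations
  - employee 7 (Julia): dept_id=3 -> matches Operations
  - employee 8 (Pete): dept_id=3 -> matches Operations
All 8 rows appear; 1 has NULL department.

SQL:
SELECT a.name, b.name AS department
FROM employees a
LEFT JOIN departments b ON a.dept_id = b.id

Result:
name   | department 
-------+------------
Eve    | NULL       
Hank   | Security   
Xander | Product    
Nate   | Engineering
Bob    | Support    
Grace  | Operations 
Julia  | Operations 
Pete   | Operations 


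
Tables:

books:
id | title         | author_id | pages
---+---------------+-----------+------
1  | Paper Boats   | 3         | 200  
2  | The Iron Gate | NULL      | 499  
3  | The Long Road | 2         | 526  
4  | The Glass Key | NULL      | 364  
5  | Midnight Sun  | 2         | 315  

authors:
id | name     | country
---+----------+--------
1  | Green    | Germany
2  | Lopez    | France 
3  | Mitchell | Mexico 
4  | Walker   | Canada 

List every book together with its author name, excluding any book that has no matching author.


INNER JOIN keeps only books rows whose author_id matches an id in authors. Walk through each book:
  - book 1 (Paper Boats): author_id=3 -> matches Mitchell
  - book 2 (The Iron Gate): author_id=NULL, no match -> dropped
  - book 3 (The Long Road): author_id=2 -> matches Lopez
  - book 4 (The Glass Key): author_id=NULL, no match -> dropped
  - book 5 (Midnight Sun): author_id=2 -> matches Lopez
So 2 of 5 rows are dropped.

SQL:
SELECT a.title, b.name AS author
FROM books a
INNER JOIN authors b ON a.author_id = b.id

Result:
title         | author  
--------------+---------
Paper Boats   | Mitchell
The Long Road | Lopez   
Midnight Sun  | Lopez   


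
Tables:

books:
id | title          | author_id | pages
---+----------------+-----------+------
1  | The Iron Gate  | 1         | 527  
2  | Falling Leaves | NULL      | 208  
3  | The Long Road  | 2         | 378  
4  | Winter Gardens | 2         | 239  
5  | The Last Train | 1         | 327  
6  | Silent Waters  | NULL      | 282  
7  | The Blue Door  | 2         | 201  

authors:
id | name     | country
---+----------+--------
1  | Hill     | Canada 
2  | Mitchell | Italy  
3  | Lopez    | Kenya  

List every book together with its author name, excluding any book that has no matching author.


INNER JOIN keeps only books rows whose author_id matches an id in authors. Walk through each book:
  - book 1 (The Iron Gate): author_id=1 -> matches Hill
  - book 2 (Falling Leaves): author_id=NULL, no match -> dropped
  - book 3 (The Long Road): author_id=2 -> matches Mitchell
  - book 4 (Winter Gardens): author_id=2 -> matches Mitchell
  - book 5 (The Last Train): author_id=1 -> matches Hill
  - book 6 (Silent Waters): author_id=NULL, no match -> dropped
  - book 7 (The Blue Door): author_id=2 -> matches Mitchell
So 2 of 7 rows are dropped.

SQL:
SELECT a.title, b.name AS author
FROM books a
INNER JOIN authors b ON a.author_id = b.id

Result:
title          | author  
---------------+---------
The Iron Gate  | Hill    
The Long Road  | Mitchell
Winter Gardens | Mitchell
The Last Train | Hill    
The Blue Door  | Mitchell


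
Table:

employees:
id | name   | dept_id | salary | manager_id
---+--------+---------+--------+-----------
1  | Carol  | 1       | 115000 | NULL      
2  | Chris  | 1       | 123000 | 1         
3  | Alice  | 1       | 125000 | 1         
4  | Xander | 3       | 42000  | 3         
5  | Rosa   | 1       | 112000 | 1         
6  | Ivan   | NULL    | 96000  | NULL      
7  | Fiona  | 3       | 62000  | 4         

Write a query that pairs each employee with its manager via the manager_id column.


This is a self-join: employees is joined to a second copy of itself, matching each row's manager_id to another row's id. Use LEFT JOIN so rows with manager_id=NULL are kept.
  - employee 1 (Carol): manager_id=NULL -> NULL
  - employee 2 (Chris): manager_id=1 -> Carol
  - employee 3 (Alice): manager_id=1 -> Carol
  - employee 4 (Xander): manager_id=3 -> Alice
  - employee 5 (Rosa): manager_id=1 -> Carol
  - employee 6 (Ivan): manager_id=NULL -> NULL
  - employee 7 (Fiona): manager_id=4 -> Xander

SQL:
SELECT a.name AS item, b.name AS manager
FROM employees a
LEFT JOIN employees b ON a.manager_id = b.id

Result:
item   | manager
-------+--------
Carol  | NULL   
Chris  | Carol  
Alice  | Carol  
Xander | Alice  
Rosa   | Carol  
Ivan   | NULL   
Fiona  | Xander 


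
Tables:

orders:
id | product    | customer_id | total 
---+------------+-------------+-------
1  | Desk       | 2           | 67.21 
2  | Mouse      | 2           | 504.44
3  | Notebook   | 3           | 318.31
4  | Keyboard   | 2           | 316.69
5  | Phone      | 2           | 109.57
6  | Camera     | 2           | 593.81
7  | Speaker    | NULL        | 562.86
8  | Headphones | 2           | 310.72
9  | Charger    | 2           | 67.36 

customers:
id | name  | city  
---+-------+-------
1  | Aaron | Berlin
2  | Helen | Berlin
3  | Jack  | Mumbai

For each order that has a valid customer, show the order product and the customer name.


INNER JOIN keeps only orders rows whose customer_id matches an id in customers. Walk through each order:
  - order 1 (Desk): customer_id=2 -> matches Helen
  - order 2 (Mouse): customer_id=2 -> matches Helen
  - order 3 (Notebook): customer_id=3 -> matches Jack
  - order 4 (Keyboard): customer_id=2 -> matches Helen
  - order 5 (Phone): customer_id=2 -> matches Helen
  - order 6 (Camera): customer_id=2 -> matches Helen
  - order 7 (Speaker): customer_id=NULL, no match -> dropped
  - order 8 (Headphones): customer_id=2 -> matches Helen
  - order 9 (Charger): customer_id=2 -> matches Helen
So 1 of 9 rows is dropped.

SQL:
SELECT a.product, b.name AS customer
FROM orders a
INNER JOIN customers b ON a.customer_id = b.id

Result:
product    | customer
-----------+---------
Desk       | Helen   
Mouse      | Helen   
Notebook   | Jack    
Keyboard   | Helen   
Phone      | Helen   
Camera     | Helen   
Headphones | Helen   
Charger    | Helen   


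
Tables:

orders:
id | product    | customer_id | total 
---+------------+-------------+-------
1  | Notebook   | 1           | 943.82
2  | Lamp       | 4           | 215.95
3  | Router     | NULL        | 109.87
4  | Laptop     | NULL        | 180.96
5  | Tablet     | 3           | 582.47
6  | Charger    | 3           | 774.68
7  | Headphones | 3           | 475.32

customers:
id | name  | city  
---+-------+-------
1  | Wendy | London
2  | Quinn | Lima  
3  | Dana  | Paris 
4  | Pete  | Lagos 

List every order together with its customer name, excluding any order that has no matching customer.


INNER JOIN keeps only orders rows whose customer_id matches an id in customers. Walk through each order:
  - order 1 (Notebook): customer_id=1 -> matches Wendy
  - order 2 (Lamp): customer_id=4 -> matches Pete
  - order 3 (Router): customer_id=NULL, no match -> dropped
  - order 4 (Laptop): customer_id=NULL, no match -> dropped
  - order 5 (Tablet): customer_id=3 -> matches Dana
  - order 6 (Charger): customer_id=3 -> matches Dana
  - order 7 (Headphones): customer_id=3 -> matches Dana
So 2 of 7 rows are dropped.

SQL:
SELECT a.product, b.name AS customer
FROM orders a
INNER JOIN customers b ON a.customer_id = b.id

Result:
product    | customer
-----------+---------
Notebook   | Wendy   
Lamp       | Pete    
Tablet     | Dana    
Charger    | Dana    
Headphones | Dana    


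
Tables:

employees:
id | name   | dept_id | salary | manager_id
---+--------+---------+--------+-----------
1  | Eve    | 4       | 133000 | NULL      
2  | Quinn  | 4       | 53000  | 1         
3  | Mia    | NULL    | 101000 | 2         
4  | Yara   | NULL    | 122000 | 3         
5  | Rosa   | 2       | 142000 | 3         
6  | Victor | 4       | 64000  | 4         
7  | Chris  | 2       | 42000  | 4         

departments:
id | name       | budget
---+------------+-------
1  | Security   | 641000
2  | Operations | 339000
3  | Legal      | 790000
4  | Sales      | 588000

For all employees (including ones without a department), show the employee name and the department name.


LEFT JOIN keeps every row from employees (the left table); where dept_id has no match in departments, the department columns become NULL. Walk through each employee:
  - employee 1 (Eve): dept_id=4 -> matches Sales
  - employee 2 (Quinn): dept_id=4 -> matches Sales
  - employee 3 (Mia): dept_id=NULL, no match -> kept with NULL
  - employee 4 (Yara): dept_id=NULL, no match -> kept with NULL
  - employee 5 (Rosa): dept_id=2 -> matches Operations
  - employee 6 (Victor): dept_id=4 -> matches Sales
  - employee 7 (Chris): dept_id=2 -> matches Operations
All 7 rows appear; 2 have NULL department.

SQL:
SELECT a.name, b.name AS department
FROM employees a
LEFT JOIN departments b ON a.dept_id = b.id

Result:
name   | department
-------+-----------
Eve    | Sales     
Quinn  | Sales     
Mia    | NULL      
Yara   | NULL      
Rosa   | Operations
Victor | Sales     
Chris  | Operations


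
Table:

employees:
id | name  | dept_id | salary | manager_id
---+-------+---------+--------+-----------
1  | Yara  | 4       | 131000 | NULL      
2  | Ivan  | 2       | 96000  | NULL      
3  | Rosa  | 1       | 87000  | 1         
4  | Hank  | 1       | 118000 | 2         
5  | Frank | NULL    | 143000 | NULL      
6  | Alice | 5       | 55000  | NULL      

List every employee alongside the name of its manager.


This is a self-join: employees is joined to a second copy of itself, matching each row's manager_id to another row's id. Use LEFT JOIN so rows with manager_id=NULL are kept.
  - employee 1 (Yara): manager_id=NULL -> NULL
  - employee 2 (Ivan): manager_id=NULL -> NULL
  - employee 3 (Rosa): manager_id=1 -> Yara
  - employee 4 (Hank): manager_id=2 -> Ivan
  - employee 5 (Frank): manager_id=NULL -> NULL
  - employee 6 (Alice): manager_id=NULL -> NULL

SQL:
SELECT a.name AS item, b.name AS manager
FROM employees a
LEFT JOIN employees b ON a.manager_id = b.id

Result:
item  | manager
------+--------
Yara  | NULL   
Ivan  | NULL   
Rosa  | Yara   
Hank  | Ivan   
Frank | NULL   
Alice | NULL   


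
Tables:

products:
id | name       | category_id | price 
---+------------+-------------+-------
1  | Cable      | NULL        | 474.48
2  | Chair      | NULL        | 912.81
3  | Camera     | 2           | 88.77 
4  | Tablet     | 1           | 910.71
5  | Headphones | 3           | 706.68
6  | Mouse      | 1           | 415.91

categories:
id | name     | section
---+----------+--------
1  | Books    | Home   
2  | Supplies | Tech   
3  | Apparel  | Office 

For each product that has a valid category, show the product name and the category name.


INNER JOIN keeps only products rows whose category_id matches an id in categories. Walk through each product:
  - product 1 (Cable): category_id=NULL, no match -> dropped
  - product 2 (Chair): category_id=NULL, no match -> dropped
  - product 3 (Camera): category_id=2 -> matches Supplies
  - product 4 (Tablet): category_id=1 -> matches Books
  - product 5 (Headphones): category_id=3 -> matches Apparel
  - product 6 (Mouse): category_id=1 -> matches Books
So 2 of 6 rows are dropped.

SQL:
SELECT a.name, b.name AS category
FROM products a
INNER JOIN categories b ON a.category_id = b.id

Result:
name       | category
-----------+---------
Camera     | Supplies
Tablet     | Books   
Headphones | Apparel 
Mouse      | Books   


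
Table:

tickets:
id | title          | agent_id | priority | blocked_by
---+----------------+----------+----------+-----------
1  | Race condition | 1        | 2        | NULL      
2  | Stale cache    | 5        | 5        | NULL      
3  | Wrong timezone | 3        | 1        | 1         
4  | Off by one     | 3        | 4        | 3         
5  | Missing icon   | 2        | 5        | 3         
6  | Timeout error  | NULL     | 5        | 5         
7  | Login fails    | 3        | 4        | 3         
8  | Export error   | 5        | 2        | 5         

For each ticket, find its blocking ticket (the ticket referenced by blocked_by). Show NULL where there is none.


This is a self-join: tickets is joined to a second copy of itself, matching each row's blocked_by to another row's id. Use LEFT JOIN so rows with blocked_by=NULL are kept.
  - ticket 1 (Race condition): blocked_by=NULL -> NULL
  - ticket 2 (Stale cache): blocked_by=NULL -> NULL
  - ticket 3 (Wrong timezone): blocked_by=1 -> Race condition
  - ticket 4 (Off by one): blocked_by=3 -> Wrong timezone
  - ticket 5 (Missing icon): blocked_by=3 -> Wrong timezone
  - ticket 6 (Timeout error): blocked_by=5 -> Missing icon
  - ticket 7 (Login fails): blocked_by=3 -> Wrong timezone
  - ticket 8 (Export error): blocked_by=5 -> Missing icon

SQL:
SELECT a.title AS item, b.title AS blocked_by
FROM tickets a
LEFT JOIN tickets b ON a.blocked_by = b.id

Result:
item           | blocked_by    
---------------+---------------
Race condition | NULL          
Stale cache    | NULL          
Wrong timezone | Race condition
Off by one     | Wrong timezone
Missing icon   | Wrong timezone
Timeout error  | Missing icon  
Login fails    | Wrong timezone
Export error   | Missing icon  


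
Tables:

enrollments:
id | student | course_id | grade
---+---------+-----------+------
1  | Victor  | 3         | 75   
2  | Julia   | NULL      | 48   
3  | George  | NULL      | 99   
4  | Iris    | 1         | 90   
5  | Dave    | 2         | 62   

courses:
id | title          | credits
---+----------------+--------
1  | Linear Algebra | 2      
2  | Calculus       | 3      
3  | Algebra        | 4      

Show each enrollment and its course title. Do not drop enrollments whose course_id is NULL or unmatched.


LEFT JOIN keeps every row from enrollments (the left table); where course_id has no match in courses, the course columns become NULL. Walk through each enrollment:
  - enrollment 1 (Victor): course_id=3 -> matches Algebra
  - enrollment 2 (Julia): course_id=NULL, no match -> kept with NULL
  - enrollment 3 (George): course_id=NULL, no match -> kept with NULL
  - enrollment 4 (Iris): course_id=1 -> matches Linear Algebra
  - enrollment 5 (Dave): course_id=2 -> matches Calculus
All 5 rows appear; 2 have NULL course.

SQL:
SELECT a.student, b.title AS course
FROM enrollments a
LEFT JOIN courses b ON a.course_id = b.id

Result:
student | course        
--------+---------------
Victor  | Algebra       
Julia   | NULL          
George  | NULL          
Iris    | Linear Algebra
Dave    | Calculus      


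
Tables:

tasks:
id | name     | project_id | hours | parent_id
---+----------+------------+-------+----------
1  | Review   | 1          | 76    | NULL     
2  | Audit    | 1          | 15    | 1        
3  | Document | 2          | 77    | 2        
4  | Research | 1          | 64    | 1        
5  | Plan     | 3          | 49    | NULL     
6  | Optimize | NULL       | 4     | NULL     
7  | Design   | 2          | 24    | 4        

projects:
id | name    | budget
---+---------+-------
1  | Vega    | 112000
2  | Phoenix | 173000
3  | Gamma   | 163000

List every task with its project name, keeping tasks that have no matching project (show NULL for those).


LEFT JOIN keeps every row from tasks (the left table); where project_id has no match in projects, the project columns become NULL. Walk through each task:
  - task 1 (Review): project_id=1 -> matches Vega
  - task 2 (Audit): project_id=1 -> matches Vega
  - task 3 (Document): project_id=2 -> matches Phoenix
  - task 4 (Research): project_id=1 -> matches Vega
  - task 5 (Plan): project_id=3 -> matches Gamma
  - task 6 (Optimize): project_id=NULL, no match -> kept with NULL
  - task 7 (Design): project_id=2 -> matches Phoenix
All 7 rows appear; 1 has NULL project.

SQL:
SELECT a.name, b.name AS project
FROM tasks a
LEFT JOIN projects b ON a.project_id = b.id

Result:
name     | project
---------+--------
Review   | Vega   
Audit    | Vega   
Document | Phoenix
Research | Vega   
Plan     | Gamma  
Optimize | NULL   
Design   | Phoenix


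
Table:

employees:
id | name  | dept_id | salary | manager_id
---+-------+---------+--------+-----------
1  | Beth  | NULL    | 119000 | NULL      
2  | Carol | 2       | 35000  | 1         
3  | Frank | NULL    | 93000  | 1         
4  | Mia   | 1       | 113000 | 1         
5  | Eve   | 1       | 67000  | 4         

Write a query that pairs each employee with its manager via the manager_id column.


This is a self-join: employees is joined to a second copy of itself, matching each row's manager_id to another row's id. Use LEFT JOIN so rows with manager_id=NULL are kept.
  - employee 1 (Beth): manager_id=NULL -> NULL
  - employee 2 (Carol): manager_id=1 -> Beth
  - employee 3 (Frank): manager_id=1 -> Beth
  - employee 4 (Mia): manager_id=1 -> Beth
  - employee 5 (Eve): manager_id=4 -> Mia

SQL:
SELECT a.name AS item, b.name AS manager
FROM employees a
LEFT JOIN employees b ON a.manager_id = b.id

Result:
item  | manager
------+--------
Beth  | NULL   
Carol | Beth   
Frank | Beth   
Mia   | Beth   
Eve   | Mia    


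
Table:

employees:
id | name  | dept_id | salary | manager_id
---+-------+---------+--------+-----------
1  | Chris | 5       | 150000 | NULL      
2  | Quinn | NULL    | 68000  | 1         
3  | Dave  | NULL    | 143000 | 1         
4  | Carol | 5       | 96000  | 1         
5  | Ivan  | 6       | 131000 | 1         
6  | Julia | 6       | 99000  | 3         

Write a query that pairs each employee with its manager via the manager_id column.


This is a self-join: employees is joined to a second copy of itself, matching each row's manager_id to another row's id. Use LEFT JOIN so rows with manager_id=NULL are kept.
  - employee 1 (Chris): manager_id=NULL -> NULL
  - employee 2 (Quinn): manager_id=1 -> Chris
  - employee 3 (Dave): manager_id=1 -> Chris
  - employee 4 (Carol): manager_id=1 -> Chris
  - employee 5 (Ivan): manager_id=1 -> Chris
  - employee 6 (Julia): manager_id=3 -> Dave

SQL:
SELECT a.name AS item, b.name AS manager
FROM employees a
LEFT JOIN employees b ON a.manager_id = b.id

Result:
item  | manager
------+--------
Chris | NULL   
Quinn | Chris  
Dave  | Chris  
Carol | Chris  
Ivan  | Chris  
Julia | Dave   


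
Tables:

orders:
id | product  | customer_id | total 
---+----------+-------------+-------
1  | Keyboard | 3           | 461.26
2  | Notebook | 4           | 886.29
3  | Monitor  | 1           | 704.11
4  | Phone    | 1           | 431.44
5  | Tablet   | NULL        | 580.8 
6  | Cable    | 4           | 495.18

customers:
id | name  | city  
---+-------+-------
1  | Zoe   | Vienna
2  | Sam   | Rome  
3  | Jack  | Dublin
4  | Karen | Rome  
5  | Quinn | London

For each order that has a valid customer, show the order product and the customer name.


INNER JOIN keeps only orders rows whose customer_id matches an id in customers. Walk through each order:
  - order 1 (Keyboard): customer_id=3 -> matches Jack
  - order 2 (Notebook): customer_id=4 -> matches Karen
  - order 3 (Monitor): customer_id=1 -> matches Zoe
  - order 4 (Phone): customer_id=1 -> matches Zoe
  - order 5 (Tablet): customer_id=NULL, no match -> dropped
  - order 6 (Cable): customer_id=4 -> matches Karen
So 1 of 6 rows is dropped.

SQL:
SELECT a.product, b.name AS customer
FROM orders a
INNER JOIN customers b ON a.customer_id = b.id

Result:
product  | customer
---------+---------
Keyboard | Jack    
Notebook | Karen   
Monitor  | Zoe     
Phone    | Zoe     
Cable    | Karen   


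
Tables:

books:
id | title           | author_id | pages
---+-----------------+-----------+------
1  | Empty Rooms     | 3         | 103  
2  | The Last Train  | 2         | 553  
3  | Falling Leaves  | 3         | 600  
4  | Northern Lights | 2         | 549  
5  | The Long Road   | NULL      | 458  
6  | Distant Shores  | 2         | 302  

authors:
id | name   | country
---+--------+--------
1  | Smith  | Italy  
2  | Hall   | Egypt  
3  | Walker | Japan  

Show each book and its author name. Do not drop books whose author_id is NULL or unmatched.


LEFT JOIN keeps every row from books (the left table); where author_id has no match in authors, the author columns become NULL. Walk through each book:
  - book 1 (Empty Rooms): author_id=3 -> matches Walker
  - book 2 (The Last Train): author_id=2 -> matches Hall
  - book 3 (Falling Leaves): author_id=3 -> matches Walker
  - book 4 (Northern Lights): author_id=2 -> matches Hall
  - book 5 (The Long Road): author_id=NULL, no match -> kept with NULL
  - book 6 (Distant Shores): author_id=2 -> matches Hall
All 6 rows appear; 1 has NULL author.

SQL:
SELECT a.title, b.name AS author
FROM books a
LEFT JOIN authors b ON a.author_id = b.id

Result:
title           | author
----------------+-------
Empty Rooms     | Walker
The Last Train  | Hall  
Falling Leaves  | Walker
Northern Lights | Hall  
The Long Road   | NULL  
Distant Shores  | Hall  


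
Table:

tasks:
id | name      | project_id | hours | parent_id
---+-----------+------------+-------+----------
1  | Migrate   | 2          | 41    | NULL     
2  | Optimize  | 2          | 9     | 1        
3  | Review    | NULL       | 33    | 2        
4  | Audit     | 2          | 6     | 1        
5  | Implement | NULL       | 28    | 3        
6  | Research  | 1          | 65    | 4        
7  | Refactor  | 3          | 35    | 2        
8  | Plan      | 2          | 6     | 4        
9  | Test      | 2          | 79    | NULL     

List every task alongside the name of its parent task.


This is a self-join: tasks is joined to a second copy of itself, matching each row's parent_id to another row's id. Use LEFT JOIN so rows with parent_id=NULL are kept.
  - task 1 (Migrate): parent_id=NULL -> NULL
  - task 2 (Optimize): parent_id=1 -> Migrate
  - task 3 (Review): parent_id=2 -> Optimize
  - task 4 (Audit): parent_id=1 -> Migrate
  - task 5 (Implement): parent_id=3 -> Review
  - task 6 (Research): parent_id=4 -> Audit
  - task 7 (Refactor): parent_id=2 -> Optimize
  - task 8 (Plan): parent_id=4 -> Audit
  - task 9 (Test): parent_id=NULL -> NULL

SQL:
SELECT a.name AS item, b.name AS parent
FROM tasks a
LEFT JOIN tasks b ON a.parent_id = b.id

Result:
item      | parent  
----------+---------
Migrate   | NULL    
Optimize  | Migrate 
Review    | Optimize
Audit     | Migrate 
Implement | Review  
Research  | Audit   
Refactor  | Optimize
Plan      | Audit   
Test      | NULL    


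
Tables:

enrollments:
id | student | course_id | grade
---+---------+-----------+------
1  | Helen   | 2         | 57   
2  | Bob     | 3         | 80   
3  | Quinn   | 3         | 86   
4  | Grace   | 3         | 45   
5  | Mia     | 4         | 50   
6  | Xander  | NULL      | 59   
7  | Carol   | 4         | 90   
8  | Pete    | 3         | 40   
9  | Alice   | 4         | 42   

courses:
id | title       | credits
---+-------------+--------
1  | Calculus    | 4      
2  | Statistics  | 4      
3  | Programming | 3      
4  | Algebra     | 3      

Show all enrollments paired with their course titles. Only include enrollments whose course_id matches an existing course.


INNER JOIN keeps only enrollments rows whose course_id matches an id in courses. Walk through each enrollment:
  - enrollment 1 (Helen): course_id=2 -> matches Statistics
  - enrollment 2 (Bob): course_id=3 -> matches Programming
  - enrollment 3 (Quinn): course_id=3 -> matches Programming
  - enrollment 4 (Grace): course_id=3 -> matches Programming
  - enrollment 5 (Mia): course_id=4 -> matches Algebra
  - enrollment 6 (Xander): course_id=NULL, no match -> dropped
  - enrollment 7 (Carol): course_id=4 -> matches Algebra
  - enrollment 8 (Pete): course_id=3 -> matches Programming
  - enrollment 9 (Alice): course_id=4 -> matches Algebra
So 1 of 9 rows is dropped.

SQL:
SELECT a.student, b.title AS course
FROM enrollments a
INNER JOIN courses b ON a.course_id = b.id

Result:
student | course     
--------+------------
Helen   | Statistics 
Bob     | Programming
Quinn   | Programming
Grace   | Programming
Mia     | Algebra    
Carol   | Algebra    
Pete    | Programming
Alice   | Algebra    
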